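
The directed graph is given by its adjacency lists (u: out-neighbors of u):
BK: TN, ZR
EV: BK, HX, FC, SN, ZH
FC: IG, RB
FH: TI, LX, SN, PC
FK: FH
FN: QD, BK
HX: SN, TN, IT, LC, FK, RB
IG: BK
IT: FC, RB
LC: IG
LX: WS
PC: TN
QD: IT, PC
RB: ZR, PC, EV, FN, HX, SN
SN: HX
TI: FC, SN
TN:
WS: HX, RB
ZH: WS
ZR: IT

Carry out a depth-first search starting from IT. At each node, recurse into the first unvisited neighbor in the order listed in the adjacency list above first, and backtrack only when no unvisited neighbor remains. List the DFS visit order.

Visit IT
IT → FC
FC → IG
IG → BK
BK → TN
BK → ZR
FC → RB
RB → PC
RB → EV
EV → HX
HX → SN
HX → LC
HX → FK
FK → FH
FH → TI
FH → LX
LX → WS
EV → ZH
RB → FN
FN → QD

IT → FC → IG → BK → TN → ZR → RB → PC → EV → HX → SN → LC → FK → FH → TI → LX → WS → ZH → FN → QD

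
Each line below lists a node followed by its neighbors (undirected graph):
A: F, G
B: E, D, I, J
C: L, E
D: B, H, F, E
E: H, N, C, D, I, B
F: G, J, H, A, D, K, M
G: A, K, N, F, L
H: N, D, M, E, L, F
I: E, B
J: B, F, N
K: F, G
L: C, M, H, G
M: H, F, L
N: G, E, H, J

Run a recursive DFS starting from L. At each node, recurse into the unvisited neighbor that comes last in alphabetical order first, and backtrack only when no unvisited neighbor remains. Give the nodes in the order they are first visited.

L -> M -> H -> N -> J -> F -> K -> G -> A -> D -> E -> I -> B -> C

Visit L
L → M
M → H
H → N
N → J
J → F
F → K
K → G
G → A
F → D
D → E
E → I
I → B
E → C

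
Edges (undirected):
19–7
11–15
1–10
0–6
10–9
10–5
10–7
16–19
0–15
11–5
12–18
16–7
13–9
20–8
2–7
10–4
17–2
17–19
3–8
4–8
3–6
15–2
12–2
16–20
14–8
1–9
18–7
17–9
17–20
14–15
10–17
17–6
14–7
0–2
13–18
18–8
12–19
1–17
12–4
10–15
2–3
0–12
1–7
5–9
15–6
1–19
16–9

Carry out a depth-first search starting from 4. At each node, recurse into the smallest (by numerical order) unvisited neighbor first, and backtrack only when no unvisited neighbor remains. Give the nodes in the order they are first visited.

Visit 4
4 → 8
8 → 3
3 → 2
2 → 0
0 → 6
6 → 15
15 → 10
10 → 1
1 → 7
7 → 14
7 → 16
16 → 9
9 → 5
5 → 11
9 → 13
13 → 18
18 → 12
12 → 19
19 → 17
17 → 20

4 8 3 2 0 6 15 10 1 7 14 16 9 5 11 13 18 12 19 17 20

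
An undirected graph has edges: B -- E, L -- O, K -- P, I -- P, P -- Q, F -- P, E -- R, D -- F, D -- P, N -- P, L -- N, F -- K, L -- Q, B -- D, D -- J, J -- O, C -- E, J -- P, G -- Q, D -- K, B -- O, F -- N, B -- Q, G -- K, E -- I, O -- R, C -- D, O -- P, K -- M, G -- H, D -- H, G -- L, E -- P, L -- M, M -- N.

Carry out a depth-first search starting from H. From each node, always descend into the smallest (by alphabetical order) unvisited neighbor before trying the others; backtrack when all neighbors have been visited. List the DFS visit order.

H -> D -> B -> E -> C -> I -> P -> F -> K -> G -> L -> M -> N -> O -> J -> R -> Q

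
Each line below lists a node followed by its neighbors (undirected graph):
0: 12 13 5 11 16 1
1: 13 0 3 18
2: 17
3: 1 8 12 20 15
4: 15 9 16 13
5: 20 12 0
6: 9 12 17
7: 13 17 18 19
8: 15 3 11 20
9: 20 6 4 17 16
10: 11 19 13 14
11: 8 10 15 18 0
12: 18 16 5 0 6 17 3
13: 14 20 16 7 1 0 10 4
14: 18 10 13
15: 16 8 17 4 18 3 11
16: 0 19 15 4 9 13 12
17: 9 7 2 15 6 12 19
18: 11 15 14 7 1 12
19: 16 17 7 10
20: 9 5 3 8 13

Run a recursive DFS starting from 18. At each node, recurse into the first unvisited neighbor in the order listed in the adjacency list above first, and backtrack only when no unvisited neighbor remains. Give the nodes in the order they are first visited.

Visit 18
18 → 11
11 → 8
8 → 15
15 → 16
16 → 0
0 → 12
12 → 5
5 → 20
20 → 9
9 → 6
6 → 17
17 → 7
7 → 13
13 → 14
14 → 10
10 → 19
13 → 1
1 → 3
13 → 4
17 → 2

18 -> 11 -> 8 -> 15 -> 16 -> 0 -> 12 -> 5 -> 20 -> 9 -> 6 -> 17 -> 7 -> 13 -> 14 -> 10 -> 19 -> 1 -> 3 -> 4 -> 2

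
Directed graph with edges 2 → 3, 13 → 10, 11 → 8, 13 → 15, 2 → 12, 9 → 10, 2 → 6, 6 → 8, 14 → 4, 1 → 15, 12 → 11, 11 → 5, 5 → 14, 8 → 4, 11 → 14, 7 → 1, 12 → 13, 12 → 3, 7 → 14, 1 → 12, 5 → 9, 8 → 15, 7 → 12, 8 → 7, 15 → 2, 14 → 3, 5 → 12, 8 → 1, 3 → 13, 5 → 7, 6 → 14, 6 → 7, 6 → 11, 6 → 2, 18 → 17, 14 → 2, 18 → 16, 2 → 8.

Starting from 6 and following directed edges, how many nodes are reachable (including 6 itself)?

15

BFS from 6 visits: 6, 2, 7, 8, 11, 14, 3, 12, 1, 4, 15, 5, 13, 9, 10
Reachable nodes: 15 of 18 total.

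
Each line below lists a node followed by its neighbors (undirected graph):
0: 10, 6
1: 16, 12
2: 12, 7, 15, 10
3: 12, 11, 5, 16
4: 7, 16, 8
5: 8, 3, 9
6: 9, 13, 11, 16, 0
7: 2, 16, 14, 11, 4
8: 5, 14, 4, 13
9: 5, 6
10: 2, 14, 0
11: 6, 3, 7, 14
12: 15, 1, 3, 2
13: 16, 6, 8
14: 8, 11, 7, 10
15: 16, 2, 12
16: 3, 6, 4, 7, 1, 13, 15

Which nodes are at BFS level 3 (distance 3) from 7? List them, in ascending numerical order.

Level 0: 7
Level 1: 2, 4, 11, 14, 16
Level 2: 1, 3, 6, 8, 10, 12, 13, 15
Level 3: 0, 5, 9

0, 5, 9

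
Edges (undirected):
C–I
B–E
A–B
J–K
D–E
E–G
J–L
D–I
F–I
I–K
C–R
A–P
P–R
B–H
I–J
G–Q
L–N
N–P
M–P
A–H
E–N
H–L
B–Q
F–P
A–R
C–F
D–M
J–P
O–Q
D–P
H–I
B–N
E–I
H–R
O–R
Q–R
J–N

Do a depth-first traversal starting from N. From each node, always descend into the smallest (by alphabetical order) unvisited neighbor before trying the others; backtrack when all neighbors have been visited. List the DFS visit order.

Visit N
N → B
B → A
A → H
H → I
I → C
C → F
F → P
P → D
D → E
E → G
G → Q
Q → O
O → R
D → M
P → J
J → K
J → L

N, B, A, H, I, C, F, P, D, E, G, Q, O, R, M, J, K, L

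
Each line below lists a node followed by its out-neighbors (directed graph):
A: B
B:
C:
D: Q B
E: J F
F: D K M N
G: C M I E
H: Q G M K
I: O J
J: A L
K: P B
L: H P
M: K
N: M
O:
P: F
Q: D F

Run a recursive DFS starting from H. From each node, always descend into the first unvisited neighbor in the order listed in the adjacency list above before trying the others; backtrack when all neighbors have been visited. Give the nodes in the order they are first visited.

H -> Q -> D -> B -> F -> K -> P -> M -> N -> G -> C -> I -> O -> J -> A -> L -> E

Visit H
H → Q
Q → D
D → B
Q → F
F → K
K → P
F → M
F → N
H → G
G → C
G → I
I → O
I → J
J → A
J → L
G → E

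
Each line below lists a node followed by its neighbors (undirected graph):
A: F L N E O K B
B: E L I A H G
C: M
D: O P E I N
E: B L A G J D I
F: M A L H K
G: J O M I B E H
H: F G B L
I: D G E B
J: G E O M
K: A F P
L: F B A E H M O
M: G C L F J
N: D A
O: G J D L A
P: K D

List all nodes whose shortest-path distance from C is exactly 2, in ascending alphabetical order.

Level 0: C
Level 1: M
Level 2: F, G, J, L
Level 3: A, B, E, H, I, K, O
Level 4: D, N, P

F, G, J, L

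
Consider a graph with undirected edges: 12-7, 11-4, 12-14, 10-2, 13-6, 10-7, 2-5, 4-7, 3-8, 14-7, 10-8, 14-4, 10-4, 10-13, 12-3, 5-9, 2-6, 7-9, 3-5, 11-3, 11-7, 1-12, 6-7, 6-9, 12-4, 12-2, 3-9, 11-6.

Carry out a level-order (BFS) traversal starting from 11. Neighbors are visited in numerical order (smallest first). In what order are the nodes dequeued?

Visit 11; enqueue 3, 4, 6, 7 → queue [3, 4, 6, 7]
Visit 3; enqueue 5, 8, 9, 12 → queue [4, 6, 7, 5, 8, 9, 12]
Visit 4; enqueue 10, 14 → queue [6, 7, 5, 8, 9, 12, 10, 14]
Visit 6; enqueue 2, 13 → queue [7, 5, 8, 9, 12, 10, 14, 2, 13]
Visit 7 → queue [5, 8, 9, 12, 10, 14, 2, 13]
Visit 5 → queue [8, 9, 12, 10, 14, 2, 13]
Visit 8 → queue [9, 12, 10, 14, 2, 13]
Visit 9 → queue [12, 10, 14, 2, 13]
Visit 12; enqueue 1 → queue [10, 14, 2, 13, 1]
Visit 10 → queue [14, 2, 13, 1]
Visit 14 → queue [2, 13, 1]
Visit 2 → queue [13, 1]
Visit 13 → queue [1]
Visit 1 → queue []

11, 3, 4, 6, 7, 5, 8, 9, 12, 10, 14, 2, 13, 1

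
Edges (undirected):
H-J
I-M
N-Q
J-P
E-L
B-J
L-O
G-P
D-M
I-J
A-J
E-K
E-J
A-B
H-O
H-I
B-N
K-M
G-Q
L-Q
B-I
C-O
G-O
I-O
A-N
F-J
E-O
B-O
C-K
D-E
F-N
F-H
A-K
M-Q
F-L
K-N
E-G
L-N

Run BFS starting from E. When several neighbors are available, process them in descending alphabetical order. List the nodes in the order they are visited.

E O L K J G D I H C B Q N F M A P

Visit E; enqueue O, L, K, J, G, D → queue [O, L, K, J, G, D]
Visit O; enqueue I, H, C, B → queue [L, K, J, G, D, I, H, C, B]
Visit L; enqueue Q, N, F → queue [K, J, G, D, I, H, C, B, Q, N, F]
Visit K; enqueue M, A → queue [J, G, D, I, H, C, B, Q, N, F, M, A]
Visit J; enqueue P → queue [G, D, I, H, C, B, Q, N, F, M, A, P]
Visit G → queue [D, I, H, C, B, Q, N, F, M, A, P]
Visit D → queue [I, H, C, B, Q, N, F, M, A, P]
Visit I → queue [H, C, B, Q, N, F, M, A, P]
Visit H → queue [C, B, Q, N, F, M, A, P]
Visit C → queue [B, Q, N, F, M, A, P]
Visit B → queue [Q, N, F, M, A, P]
Visit Q → queue [N, F, M, A, P]
Visit N → queue [F, M, A, P]
Visit F → queue [M, A, P]
Visit M → queue [A, P]
Visit A → queue [P]
Visit P → queue []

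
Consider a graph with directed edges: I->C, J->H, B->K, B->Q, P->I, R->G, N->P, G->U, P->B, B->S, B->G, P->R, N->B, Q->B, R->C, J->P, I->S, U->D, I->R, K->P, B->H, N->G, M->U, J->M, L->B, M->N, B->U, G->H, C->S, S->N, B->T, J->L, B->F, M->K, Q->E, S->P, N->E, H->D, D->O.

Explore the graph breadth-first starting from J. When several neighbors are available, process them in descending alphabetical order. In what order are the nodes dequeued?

J, P, M, L, H, R, I, B, U, N, K, D, G, C, S, T, Q, F, E, O

Visit J; enqueue P, M, L, H → queue [P, M, L, H]
Visit P; enqueue R, I, B → queue [M, L, H, R, I, B]
Visit M; enqueue U, N, K → queue [L, H, R, I, B, U, N, K]
Visit L → queue [H, R, I, B, U, N, K]
Visit H; enqueue D → queue [R, I, B, U, N, K, D]
Visit R; enqueue G, C → queue [I, B, U, N, K, D, G, C]
Visit I; enqueue S → queue [B, U, N, K, D, G, C, S]
Visit B; enqueue T, Q, F → queue [U, N, K, D, G, C, S, T, Q, F]
Visit U → queue [N, K, D, G, C, S, T, Q, F]
Visit N; enqueue E → queue [K, D, G, C, S, T, Q, F, E]
Visit K → queue [D, G, C, S, T, Q, F, E]
Visit D; enqueue O → queue [G, C, S, T, Q, F, E, O]
Visit G → queue [C, S, T, Q, F, E, O]
Visit C → queue [S, T, Q, F, E, O]
Visit S → queue [T, Q, F, E, O]
Visit T → queue [Q, F, E, O]
Visit Q → queue [F, E, O]
Visit F → queue [E, O]
Visit E → queue [O]
Visit O → queue []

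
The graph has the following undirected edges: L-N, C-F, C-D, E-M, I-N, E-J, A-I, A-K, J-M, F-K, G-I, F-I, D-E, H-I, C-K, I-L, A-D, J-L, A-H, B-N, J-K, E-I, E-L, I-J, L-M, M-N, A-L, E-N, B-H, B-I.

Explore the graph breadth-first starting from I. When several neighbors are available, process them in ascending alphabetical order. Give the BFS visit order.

Visit I; enqueue A, B, E, F, G, H, J, L, N → queue [A, B, E, F, G, H, J, L, N]
Visit A; enqueue D, K → queue [B, E, F, G, H, J, L, N, D, K]
Visit B → queue [E, F, G, H, J, L, N, D, K]
Visit E; enqueue M → queue [F, G, H, J, L, N, D, K, M]
Visit F; enqueue C → queue [G, H, J, L, N, D, K, M, C]
Visit G → queue [H, J, L, N, D, K, M, C]
Visit H → queue [J, L, N, D, K, M, C]
Visit J → queue [L, N, D, K, M, C]
Visit L → queue [N, D, K, M, C]
Visit N → queue [D, K, M, C]
Visit D → queue [K, M, C]
Visit K → queue [M, C]
Visit M → queue [C]
Visit C → queue []

I, A, B, E, F, G, H, J, L, N, D, K, M, C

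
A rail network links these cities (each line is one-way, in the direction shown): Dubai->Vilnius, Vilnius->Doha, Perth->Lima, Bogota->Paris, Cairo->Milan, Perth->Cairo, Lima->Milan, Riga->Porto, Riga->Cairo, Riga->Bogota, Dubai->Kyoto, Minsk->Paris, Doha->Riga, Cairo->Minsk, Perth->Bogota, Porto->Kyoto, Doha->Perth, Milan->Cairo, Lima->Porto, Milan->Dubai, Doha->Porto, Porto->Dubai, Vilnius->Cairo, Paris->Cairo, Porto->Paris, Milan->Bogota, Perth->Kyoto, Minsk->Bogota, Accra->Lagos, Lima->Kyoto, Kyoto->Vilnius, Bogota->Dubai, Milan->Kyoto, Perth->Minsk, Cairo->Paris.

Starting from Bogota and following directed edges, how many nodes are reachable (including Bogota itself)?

13

BFS from Bogota visits: Bogota, Paris, Dubai, Cairo, Vilnius, Kyoto, Minsk, Milan, Doha, Riga, Porto, Perth, Lima
Reachable nodes: 13 of 15 total.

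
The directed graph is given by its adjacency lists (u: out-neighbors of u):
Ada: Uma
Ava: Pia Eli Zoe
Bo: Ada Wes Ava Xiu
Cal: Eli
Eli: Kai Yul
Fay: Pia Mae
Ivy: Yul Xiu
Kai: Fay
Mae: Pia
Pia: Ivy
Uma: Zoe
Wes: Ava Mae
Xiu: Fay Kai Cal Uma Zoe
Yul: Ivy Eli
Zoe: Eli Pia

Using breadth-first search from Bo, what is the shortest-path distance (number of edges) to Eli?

2

Level 0: Bo
Level 1: Ada, Ava, Wes, Xiu
Level 2: Cal, Eli, Fay, Kai, Mae, Pia, Uma, Zoe
Level 3: Ivy, Yul
Eli first appears at level 2.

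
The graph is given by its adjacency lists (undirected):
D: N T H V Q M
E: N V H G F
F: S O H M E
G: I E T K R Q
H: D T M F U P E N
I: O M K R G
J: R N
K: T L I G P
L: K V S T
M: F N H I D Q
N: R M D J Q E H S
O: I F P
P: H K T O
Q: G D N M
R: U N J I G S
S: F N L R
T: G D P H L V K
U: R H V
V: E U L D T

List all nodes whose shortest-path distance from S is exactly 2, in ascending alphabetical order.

D, E, G, H, I, J, K, M, O, Q, T, U, V

Level 0: S
Level 1: F, L, N, R
Level 2: D, E, G, H, I, J, K, M, O, Q, T, U, V
Level 3: P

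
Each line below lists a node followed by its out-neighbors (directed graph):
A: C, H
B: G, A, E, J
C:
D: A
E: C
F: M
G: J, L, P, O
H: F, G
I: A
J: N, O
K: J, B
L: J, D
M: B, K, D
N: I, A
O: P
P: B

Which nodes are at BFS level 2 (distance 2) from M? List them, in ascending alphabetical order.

Level 0: M
Level 1: B, D, K
Level 2: A, E, G, J
Level 3: C, H, L, N, O, P
Level 4: F, I

A, E, G, J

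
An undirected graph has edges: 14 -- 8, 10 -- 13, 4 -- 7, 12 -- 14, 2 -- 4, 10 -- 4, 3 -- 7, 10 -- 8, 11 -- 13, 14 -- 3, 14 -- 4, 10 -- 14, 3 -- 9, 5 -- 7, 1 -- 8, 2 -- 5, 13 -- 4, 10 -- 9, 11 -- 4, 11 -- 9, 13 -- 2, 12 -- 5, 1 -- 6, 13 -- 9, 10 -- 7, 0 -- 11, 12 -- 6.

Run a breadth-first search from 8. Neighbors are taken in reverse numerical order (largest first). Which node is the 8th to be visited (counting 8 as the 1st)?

Visit 8; enqueue 14, 10, 1 → queue [14, 10, 1]
Visit 14; enqueue 12, 4, 3 → queue [10, 1, 12, 4, 3]
Visit 10; enqueue 13, 9, 7 → queue [1, 12, 4, 3, 13, 9, 7]
Visit 1; enqueue 6 → queue [12, 4, 3, 13, 9, 7, 6]
Visit 12; enqueue 5 → queue [4, 3, 13, 9, 7, 6, 5]
Visit 4; enqueue 11, 2 → queue [3, 13, 9, 7, 6, 5, 11, 2]
Visit 3 → queue [13, 9, 7, 6, 5, 11, 2]
Visit 13 → queue [9, 7, 6, 5, 11, 2]
Visit 9 → queue [7, 6, 5, 11, 2]
Visit 7 → queue [6, 5, 11, 2]
Visit 6 → queue [5, 11, 2]
Visit 5 → queue [11, 2]
Visit 11; enqueue 0 → queue [2, 0]
Visit 2 → queue [0]
Visit 0 → queue []

Visit order: 8, 14, 10, 1, 12, 4, 3, 13, 9, 7, 6, 5, 11, 2, 0

13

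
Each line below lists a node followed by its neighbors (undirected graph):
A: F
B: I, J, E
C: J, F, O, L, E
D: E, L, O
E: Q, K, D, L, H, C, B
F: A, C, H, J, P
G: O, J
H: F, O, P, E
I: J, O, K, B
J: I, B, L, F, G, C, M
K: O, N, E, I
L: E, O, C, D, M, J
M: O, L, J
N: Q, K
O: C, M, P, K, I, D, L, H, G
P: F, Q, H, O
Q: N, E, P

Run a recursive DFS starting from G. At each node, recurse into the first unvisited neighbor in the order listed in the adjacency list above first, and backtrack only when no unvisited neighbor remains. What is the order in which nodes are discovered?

Visit G
G → O
O → C
C → J
J → I
I → K
K → N
N → Q
Q → E
E → D
D → L
L → M
E → H
H → F
F → A
F → P
E → B

G, O, C, J, I, K, N, Q, E, D, L, M, H, F, A, P, B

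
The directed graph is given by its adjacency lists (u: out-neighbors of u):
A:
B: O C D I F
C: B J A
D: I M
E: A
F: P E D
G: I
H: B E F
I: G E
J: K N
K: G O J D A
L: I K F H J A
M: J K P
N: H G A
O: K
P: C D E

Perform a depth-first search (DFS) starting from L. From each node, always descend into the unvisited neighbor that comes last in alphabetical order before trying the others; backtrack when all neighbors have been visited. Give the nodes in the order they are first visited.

L, K, O, J, N, H, F, P, E, A, D, M, I, G, C, B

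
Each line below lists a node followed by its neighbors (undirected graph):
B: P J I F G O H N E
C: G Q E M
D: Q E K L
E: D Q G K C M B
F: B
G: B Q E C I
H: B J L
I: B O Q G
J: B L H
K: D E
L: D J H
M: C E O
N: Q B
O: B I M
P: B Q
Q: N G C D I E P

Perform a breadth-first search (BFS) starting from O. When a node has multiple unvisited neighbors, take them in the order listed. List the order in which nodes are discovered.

Visit O; enqueue B, I, M → queue [B, I, M]
Visit B; enqueue P, J, F, G, H, N, E → queue [I, M, P, J, F, G, H, N, E]
Visit I; enqueue Q → queue [M, P, J, F, G, H, N, E, Q]
Visit M; enqueue C → queue [P, J, F, G, H, N, E, Q, C]
Visit P → queue [J, F, G, H, N, E, Q, C]
Visit J; enqueue L → queue [F, G, H, N, E, Q, C, L]
Visit F → queue [G, H, N, E, Q, C, L]
Visit G → queue [H, N, E, Q, C, L]
Visit H → queue [N, E, Q, C, L]
Visit N → queue [E, Q, C, L]
Visit E; enqueue D, K → queue [Q, C, L, D, K]
Visit Q → queue [C, L, D, K]
Visit C → queue [L, D, K]
Visit L → queue [D, K]
Visit D → queue [K]
Visit K → queue []

O → B → I → M → P → J → F → G → H → N → E → Q → C → L → D → K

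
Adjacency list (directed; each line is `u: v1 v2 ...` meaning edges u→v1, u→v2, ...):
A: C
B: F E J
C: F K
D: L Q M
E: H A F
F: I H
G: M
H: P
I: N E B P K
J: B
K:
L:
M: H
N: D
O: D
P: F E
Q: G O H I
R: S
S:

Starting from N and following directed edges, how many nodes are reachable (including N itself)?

17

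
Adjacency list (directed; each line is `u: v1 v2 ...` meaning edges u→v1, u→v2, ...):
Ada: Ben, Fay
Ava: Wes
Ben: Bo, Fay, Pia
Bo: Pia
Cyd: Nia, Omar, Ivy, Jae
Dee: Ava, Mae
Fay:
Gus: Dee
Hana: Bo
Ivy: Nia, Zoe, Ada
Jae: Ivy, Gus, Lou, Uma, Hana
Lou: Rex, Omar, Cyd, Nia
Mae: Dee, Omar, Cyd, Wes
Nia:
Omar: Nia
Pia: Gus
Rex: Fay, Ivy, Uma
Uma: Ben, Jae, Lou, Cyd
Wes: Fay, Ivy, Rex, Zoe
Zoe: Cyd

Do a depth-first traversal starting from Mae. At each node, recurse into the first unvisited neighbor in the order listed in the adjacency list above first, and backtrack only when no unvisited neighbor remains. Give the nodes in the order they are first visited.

Visit Mae
Mae → Dee
Dee → Ava
Ava → Wes
Wes → Fay
Wes → Ivy
Ivy → Nia
Ivy → Zoe
Zoe → Cyd
Cyd → Omar
Cyd → Jae
Jae → Gus
Jae → Lou
Lou → Rex
Rex → Uma
Uma → Ben
Ben → Bo
Bo → Pia
Jae → Hana
Ivy → Ada

Mae → Dee → Ava → Wes → Fay → Ivy → Nia → Zoe → Cyd → Omar → Jae → Gus → Lou → Rex → Uma → Ben → Bo → Pia → Hana → Ada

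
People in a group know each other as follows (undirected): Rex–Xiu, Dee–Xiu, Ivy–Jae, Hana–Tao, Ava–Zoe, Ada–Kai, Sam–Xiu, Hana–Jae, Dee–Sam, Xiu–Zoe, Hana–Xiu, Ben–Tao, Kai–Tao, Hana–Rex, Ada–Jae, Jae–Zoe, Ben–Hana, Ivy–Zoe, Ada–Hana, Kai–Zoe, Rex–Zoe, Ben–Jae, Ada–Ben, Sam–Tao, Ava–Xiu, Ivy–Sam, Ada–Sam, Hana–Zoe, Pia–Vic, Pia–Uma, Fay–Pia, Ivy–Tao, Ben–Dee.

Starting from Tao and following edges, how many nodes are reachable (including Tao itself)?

13

BFS from Tao visits: Tao, Ben, Hana, Ivy, Kai, Sam, Ada, Dee, Jae, Rex, Xiu, Zoe, Ava
Reachable nodes: 13 of 17 total.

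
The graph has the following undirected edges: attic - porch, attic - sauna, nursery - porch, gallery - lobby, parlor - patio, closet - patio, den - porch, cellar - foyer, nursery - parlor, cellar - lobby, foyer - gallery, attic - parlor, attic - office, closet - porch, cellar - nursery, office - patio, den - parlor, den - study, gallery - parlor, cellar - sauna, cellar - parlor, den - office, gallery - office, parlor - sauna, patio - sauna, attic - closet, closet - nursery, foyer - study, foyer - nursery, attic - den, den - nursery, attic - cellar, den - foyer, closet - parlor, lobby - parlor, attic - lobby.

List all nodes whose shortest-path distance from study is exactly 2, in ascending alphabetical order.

attic, cellar, gallery, nursery, office, parlor, porch

Level 0: study
Level 1: den, foyer
Level 2: attic, cellar, gallery, nursery, office, parlor, porch
Level 3: closet, lobby, patio, sauna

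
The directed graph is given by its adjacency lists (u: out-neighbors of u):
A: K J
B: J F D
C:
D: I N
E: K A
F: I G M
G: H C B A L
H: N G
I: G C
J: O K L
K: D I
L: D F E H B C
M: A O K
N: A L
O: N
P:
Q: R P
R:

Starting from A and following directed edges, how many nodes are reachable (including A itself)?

BFS from A visits: A, J, K, L, O, D, I, B, C, E, F, H, N, G, M
Reachable nodes: 15 of 18 total.

15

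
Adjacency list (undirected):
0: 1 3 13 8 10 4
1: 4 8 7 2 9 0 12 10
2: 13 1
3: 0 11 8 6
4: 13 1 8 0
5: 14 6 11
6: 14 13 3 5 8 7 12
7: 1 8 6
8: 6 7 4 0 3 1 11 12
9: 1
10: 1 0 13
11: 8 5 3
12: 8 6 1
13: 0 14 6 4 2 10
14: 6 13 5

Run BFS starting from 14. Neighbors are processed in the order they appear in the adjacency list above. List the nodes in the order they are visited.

14 6 13 5 3 8 7 12 0 4 2 10 11 1 9

Visit 14; enqueue 6, 13, 5 → queue [6, 13, 5]
Visit 6; enqueue 3, 8, 7, 12 → queue [13, 5, 3, 8, 7, 12]
Visit 13; enqueue 0, 4, 2, 10 → queue [5, 3, 8, 7, 12, 0, 4, 2, 10]
Visit 5; enqueue 11 → queue [3, 8, 7, 12, 0, 4, 2, 10, 11]
Visit 3 → queue [8, 7, 12, 0, 4, 2, 10, 11]
Visit 8; enqueue 1 → queue [7, 12, 0, 4, 2, 10, 11, 1]
Visit 7 → queue [12, 0, 4, 2, 10, 11, 1]
Visit 12 → queue [0, 4, 2, 10, 11, 1]
Visit 0 → queue [4, 2, 10, 11, 1]
Visit 4 → queue [2, 10, 11, 1]
Visit 2 → queue [10, 11, 1]
Visit 10 → queue [11, 1]
Visit 11 → queue [1]
Visit 1; enqueue 9 → queue [9]
Visit 9 → queue []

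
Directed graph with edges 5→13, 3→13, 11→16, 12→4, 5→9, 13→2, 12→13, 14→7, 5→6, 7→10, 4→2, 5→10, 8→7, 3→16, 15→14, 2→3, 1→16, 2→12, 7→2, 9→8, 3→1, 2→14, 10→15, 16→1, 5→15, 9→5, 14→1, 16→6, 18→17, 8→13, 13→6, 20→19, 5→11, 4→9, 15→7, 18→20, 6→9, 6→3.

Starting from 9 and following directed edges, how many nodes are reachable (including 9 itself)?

16

BFS from 9 visits: 9, 8, 5, 13, 7, 15, 11, 10, 6, 2, 14, 16, 3, 12, 1, 4
Reachable nodes: 16 of 20 total.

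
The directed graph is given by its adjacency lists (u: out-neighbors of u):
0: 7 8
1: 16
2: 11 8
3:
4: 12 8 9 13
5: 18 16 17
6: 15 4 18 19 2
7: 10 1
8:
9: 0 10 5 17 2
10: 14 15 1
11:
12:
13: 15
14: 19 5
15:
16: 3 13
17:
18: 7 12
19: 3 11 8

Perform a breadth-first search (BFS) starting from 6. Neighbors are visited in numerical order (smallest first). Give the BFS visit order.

6, 2, 4, 15, 18, 19, 8, 11, 9, 12, 13, 7, 3, 0, 5, 10, 17, 1, 16, 14

Visit 6; enqueue 2, 4, 15, 18, 19 → queue [2, 4, 15, 18, 19]
Visit 2; enqueue 8, 11 → queue [4, 15, 18, 19, 8, 11]
Visit 4; enqueue 9, 12, 13 → queue [15, 18, 19, 8, 11, 9, 12, 13]
Visit 15 → queue [18, 19, 8, 11, 9, 12, 13]
Visit 18; enqueue 7 → queue [19, 8, 11, 9, 12, 13, 7]
Visit 19; enqueue 3 → queue [8, 11, 9, 12, 13, 7, 3]
Visit 8 → queue [11, 9, 12, 13, 7, 3]
Visit 11 → queue [9, 12, 13, 7, 3]
Visit 9; enqueue 0, 5, 10, 17 → queue [12, 13, 7, 3, 0, 5, 10, 17]
Visit 12 → queue [13, 7, 3, 0, 5, 10, 17]
Visit 13 → queue [7, 3, 0, 5, 10, 17]
Visit 7; enqueue 1 → queue [3, 0, 5, 10, 17, 1]
Visit 3 → queue [0, 5, 10, 17, 1]
Visit 0 → queue [5, 10, 17, 1]
Visit 5; enqueue 16 → queue [10, 17, 1, 16]
Visit 10; enqueue 14 → queue [17, 1, 16, 14]
Visit 17 → queue [1, 16, 14]
Visit 1 → queue [16, 14]
Visit 16 → queue [14]
Visit 14 → queue []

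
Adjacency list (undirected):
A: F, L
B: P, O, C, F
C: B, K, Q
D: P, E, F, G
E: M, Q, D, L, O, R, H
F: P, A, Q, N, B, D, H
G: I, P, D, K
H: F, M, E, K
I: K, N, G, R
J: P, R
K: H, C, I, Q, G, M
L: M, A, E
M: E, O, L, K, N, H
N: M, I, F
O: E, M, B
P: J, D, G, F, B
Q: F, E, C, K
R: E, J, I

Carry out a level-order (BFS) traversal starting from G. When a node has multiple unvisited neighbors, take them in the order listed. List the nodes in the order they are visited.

G -> I -> P -> D -> K -> N -> R -> J -> F -> B -> E -> H -> C -> Q -> M -> A -> O -> L

Visit G; enqueue I, P, D, K → queue [I, P, D, K]
Visit I; enqueue N, R → queue [P, D, K, N, R]
Visit P; enqueue J, F, B → queue [D, K, N, R, J, F, B]
Visit D; enqueue E → queue [K, N, R, J, F, B, E]
Visit K; enqueue H, C, Q, M → queue [N, R, J, F, B, E, H, C, Q, M]
Visit N → queue [R, J, F, B, E, H, C, Q, M]
Visit R → queue [J, F, B, E, H, C, Q, M]
Visit J → queue [F, B, E, H, C, Q, M]
Visit F; enqueue A → queue [B, E, H, C, Q, M, A]
Visit B; enqueue O → queue [E, H, C, Q, M, A, O]
Visit E; enqueue L → queue [H, C, Q, M, A, O, L]
Visit H → queue [C, Q, M, A, O, L]
Visit C → queue [Q, M, A, O, L]
Visit Q → queue [M, A, O, L]
Visit M → queue [A, O, L]
Visit A → queue [O, L]
Visit O → queue [L]
Visit L → queue []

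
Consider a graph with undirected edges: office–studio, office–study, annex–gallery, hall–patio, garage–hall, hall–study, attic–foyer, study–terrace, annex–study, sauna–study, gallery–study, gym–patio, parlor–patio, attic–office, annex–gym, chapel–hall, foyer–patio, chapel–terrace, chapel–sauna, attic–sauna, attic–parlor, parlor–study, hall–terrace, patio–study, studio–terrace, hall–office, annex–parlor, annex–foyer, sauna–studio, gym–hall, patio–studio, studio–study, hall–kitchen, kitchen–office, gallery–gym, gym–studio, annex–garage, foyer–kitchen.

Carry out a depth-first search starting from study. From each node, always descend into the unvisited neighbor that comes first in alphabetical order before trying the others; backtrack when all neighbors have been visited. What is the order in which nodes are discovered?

study, annex, foyer, attic, office, hall, chapel, sauna, studio, gym, gallery, patio, parlor, terrace, garage, kitchen

Visit study
study → annex
annex → foyer
foyer → attic
attic → office
office → hall
hall → chapel
chapel → sauna
sauna → studio
studio → gym
gym → gallery
gym → patio
patio → parlor
studio → terrace
hall → garage
hall → kitchen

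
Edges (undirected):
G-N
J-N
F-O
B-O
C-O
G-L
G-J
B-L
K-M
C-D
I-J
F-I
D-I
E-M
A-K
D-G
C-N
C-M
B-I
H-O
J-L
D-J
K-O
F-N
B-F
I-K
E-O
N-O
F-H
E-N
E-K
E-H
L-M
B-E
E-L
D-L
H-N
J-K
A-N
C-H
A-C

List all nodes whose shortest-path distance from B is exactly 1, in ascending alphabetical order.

Level 0: B
Level 1: E, F, I, L, O
Level 2: C, D, G, H, J, K, M, N
Level 3: A

E, F, I, L, O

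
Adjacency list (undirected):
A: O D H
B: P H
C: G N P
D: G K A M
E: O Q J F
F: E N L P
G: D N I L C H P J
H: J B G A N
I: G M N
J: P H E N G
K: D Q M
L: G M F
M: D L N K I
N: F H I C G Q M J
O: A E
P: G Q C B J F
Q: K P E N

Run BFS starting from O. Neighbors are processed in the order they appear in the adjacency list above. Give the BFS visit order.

O -> A -> E -> D -> H -> Q -> J -> F -> G -> K -> M -> B -> N -> P -> L -> I -> C

Visit O; enqueue A, E → queue [A, E]
Visit A; enqueue D, H → queue [E, D, H]
Visit E; enqueue Q, J, F → queue [D, H, Q, J, F]
Visit D; enqueue G, K, M → queue [H, Q, J, F, G, K, M]
Visit H; enqueue B, N → queue [Q, J, F, G, K, M, B, N]
Visit Q; enqueue P → queue [J, F, G, K, M, B, N, P]
Visit J → queue [F, G, K, M, B, N, P]
Visit F; enqueue L → queue [G, K, M, B, N, P, L]
Visit G; enqueue I, C → queue [K, M, B, N, P, L, I, C]
Visit K → queue [M, B, N, P, L, I, C]
Visit M → queue [B, N, P, L, I, C]
Visit B → queue [N, P, L, I, C]
Visit N → queue [P, L, I, C]
Visit P → queue [L, I, C]
Visit L → queue [I, C]
Visit I → queue [C]
Visit C → queue []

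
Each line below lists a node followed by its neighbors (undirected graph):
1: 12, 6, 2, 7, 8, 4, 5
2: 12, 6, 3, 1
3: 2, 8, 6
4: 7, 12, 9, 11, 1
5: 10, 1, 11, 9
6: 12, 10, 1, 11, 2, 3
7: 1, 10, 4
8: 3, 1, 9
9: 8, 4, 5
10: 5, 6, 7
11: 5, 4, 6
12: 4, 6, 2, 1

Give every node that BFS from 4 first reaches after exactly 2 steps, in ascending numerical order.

Level 0: 4
Level 1: 1, 7, 9, 11, 12
Level 2: 2, 5, 6, 8, 10
Level 3: 3

2, 5, 6, 8, 10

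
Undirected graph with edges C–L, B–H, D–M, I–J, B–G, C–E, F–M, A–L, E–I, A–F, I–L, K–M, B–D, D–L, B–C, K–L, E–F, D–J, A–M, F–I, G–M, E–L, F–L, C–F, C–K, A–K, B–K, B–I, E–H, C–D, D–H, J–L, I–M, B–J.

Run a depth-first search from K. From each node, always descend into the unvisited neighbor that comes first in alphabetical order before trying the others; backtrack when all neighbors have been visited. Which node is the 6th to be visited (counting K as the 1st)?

Visit K
K → A
A → F
F → C
C → B
B → D
D → H
H → E
E → I
I → J
J → L
I → M
M → G

Visit order: K, A, F, C, B, D, H, E, I, J, L, M, G

D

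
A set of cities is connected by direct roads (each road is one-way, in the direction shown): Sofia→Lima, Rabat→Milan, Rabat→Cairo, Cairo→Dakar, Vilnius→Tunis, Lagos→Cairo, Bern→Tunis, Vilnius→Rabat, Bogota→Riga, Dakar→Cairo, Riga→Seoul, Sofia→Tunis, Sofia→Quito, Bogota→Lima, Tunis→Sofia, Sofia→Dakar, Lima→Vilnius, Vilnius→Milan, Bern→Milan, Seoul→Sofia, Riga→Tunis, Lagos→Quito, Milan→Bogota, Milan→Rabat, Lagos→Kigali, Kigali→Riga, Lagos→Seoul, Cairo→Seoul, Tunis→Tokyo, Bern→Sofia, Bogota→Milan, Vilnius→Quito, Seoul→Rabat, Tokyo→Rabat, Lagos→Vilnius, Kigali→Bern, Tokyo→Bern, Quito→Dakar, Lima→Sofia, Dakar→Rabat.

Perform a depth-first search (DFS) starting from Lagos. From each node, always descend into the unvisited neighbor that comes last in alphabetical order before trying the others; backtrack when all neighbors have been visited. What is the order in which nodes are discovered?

Visit Lagos
Lagos → Vilnius
Vilnius → Tunis
Tunis → Tokyo
Tokyo → Rabat
Rabat → Milan
Milan → Bogota
Bogota → Riga
Riga → Seoul
Seoul → Sofia
Sofia → Quito
Quito → Dakar
Dakar → Cairo
Sofia → Lima
Tokyo → Bern
Lagos → Kigali

Lagos → Vilnius → Tunis → Tokyo → Rabat → Milan → Bogota → Riga → Seoul → Sofia → Quito → Dakar → Cairo → Lima → Bern → Kigali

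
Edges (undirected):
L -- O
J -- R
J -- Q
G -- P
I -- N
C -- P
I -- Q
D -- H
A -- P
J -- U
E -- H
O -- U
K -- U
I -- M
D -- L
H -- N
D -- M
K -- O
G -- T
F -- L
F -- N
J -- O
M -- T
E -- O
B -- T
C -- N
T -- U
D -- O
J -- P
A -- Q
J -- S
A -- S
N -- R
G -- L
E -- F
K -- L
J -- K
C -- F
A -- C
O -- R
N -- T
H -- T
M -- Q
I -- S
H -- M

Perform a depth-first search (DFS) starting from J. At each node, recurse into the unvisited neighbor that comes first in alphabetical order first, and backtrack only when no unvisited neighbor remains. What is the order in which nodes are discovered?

Visit J
J → K
K → L
L → D
D → H
H → E
E → F
F → C
C → A
A → P
P → G
G → T
T → B
T → M
M → I
I → N
N → R
R → O
O → U
I → Q
I → S

J, K, L, D, H, E, F, C, A, P, G, T, B, M, I, N, R, O, U, Q, S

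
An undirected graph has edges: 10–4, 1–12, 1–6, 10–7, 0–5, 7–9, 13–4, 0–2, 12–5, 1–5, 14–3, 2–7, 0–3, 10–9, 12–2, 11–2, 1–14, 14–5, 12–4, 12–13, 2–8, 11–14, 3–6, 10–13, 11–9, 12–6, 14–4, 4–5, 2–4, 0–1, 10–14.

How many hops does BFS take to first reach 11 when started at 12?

2

Level 0: 12
Level 1: 1, 2, 4, 5, 6, 13
Level 2: 0, 3, 7, 8, 10, 11, 14
Level 3: 9
11 first appears at level 2.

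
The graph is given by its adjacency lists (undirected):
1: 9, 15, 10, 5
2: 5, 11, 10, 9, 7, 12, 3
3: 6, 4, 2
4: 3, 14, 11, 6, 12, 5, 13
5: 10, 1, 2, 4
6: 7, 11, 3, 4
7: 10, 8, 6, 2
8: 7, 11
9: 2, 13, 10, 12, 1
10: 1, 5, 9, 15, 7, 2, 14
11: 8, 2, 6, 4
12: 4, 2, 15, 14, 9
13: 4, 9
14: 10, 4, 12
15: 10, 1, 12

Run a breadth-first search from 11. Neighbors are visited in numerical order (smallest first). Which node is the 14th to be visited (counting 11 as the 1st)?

1

Visit 11; enqueue 2, 4, 6, 8 → queue [2, 4, 6, 8]
Visit 2; enqueue 3, 5, 7, 9, 10, 12 → queue [4, 6, 8, 3, 5, 7, 9, 10, 12]
Visit 4; enqueue 13, 14 → queue [6, 8, 3, 5, 7, 9, 10, 12, 13, 14]
Visit 6 → queue [8, 3, 5, 7, 9, 10, 12, 13, 14]
Visit 8 → queue [3, 5, 7, 9, 10, 12, 13, 14]
Visit 3 → queue [5, 7, 9, 10, 12, 13, 14]
Visit 5; enqueue 1 → queue [7, 9, 10, 12, 13, 14, 1]
Visit 7 → queue [9, 10, 12, 13, 14, 1]
Visit 9 → queue [10, 12, 13, 14, 1]
Visit 10; enqueue 15 → queue [12, 13, 14, 1, 15]
Visit 12 → queue [13, 14, 1, 15]
Visit 13 → queue [14, 1, 15]
Visit 14 → queue [1, 15]
Visit 1 → queue [15]
Visit 15 → queue []

Visit order: 11, 2, 4, 6, 8, 3, 5, 7, 9, 10, 12, 13, 14, 1, 15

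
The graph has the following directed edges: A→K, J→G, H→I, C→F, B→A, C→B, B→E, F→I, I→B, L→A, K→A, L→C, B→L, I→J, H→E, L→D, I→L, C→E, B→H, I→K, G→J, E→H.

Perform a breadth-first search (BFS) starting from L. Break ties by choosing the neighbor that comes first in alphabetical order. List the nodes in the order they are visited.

L, A, C, D, K, B, E, F, H, I, J, G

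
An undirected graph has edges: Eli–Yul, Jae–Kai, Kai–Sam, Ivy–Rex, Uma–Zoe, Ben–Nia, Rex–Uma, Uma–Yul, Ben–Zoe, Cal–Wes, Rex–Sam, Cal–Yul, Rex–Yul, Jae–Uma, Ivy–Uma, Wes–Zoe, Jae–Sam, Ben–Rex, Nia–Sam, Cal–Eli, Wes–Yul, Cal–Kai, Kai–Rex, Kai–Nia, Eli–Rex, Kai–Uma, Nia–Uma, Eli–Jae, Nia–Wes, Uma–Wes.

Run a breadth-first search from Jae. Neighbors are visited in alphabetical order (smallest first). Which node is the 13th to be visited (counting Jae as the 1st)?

Ben

Visit Jae; enqueue Eli, Kai, Sam, Uma → queue [Eli, Kai, Sam, Uma]
Visit Eli; enqueue Cal, Rex, Yul → queue [Kai, Sam, Uma, Cal, Rex, Yul]
Visit Kai; enqueue Nia → queue [Sam, Uma, Cal, Rex, Yul, Nia]
Visit Sam → queue [Uma, Cal, Rex, Yul, Nia]
Visit Uma; enqueue Ivy, Wes, Zoe → queue [Cal, Rex, Yul, Nia, Ivy, Wes, Zoe]
Visit Cal → queue [Rex, Yul, Nia, Ivy, Wes, Zoe]
Visit Rex; enqueue Ben → queue [Yul, Nia, Ivy, Wes, Zoe, Ben]
Visit Yul → queue [Nia, Ivy, Wes, Zoe, Ben]
Visit Nia → queue [Ivy, Wes, Zoe, Ben]
Visit Ivy → queue [Wes, Zoe, Ben]
Visit Wes → queue [Zoe, Ben]
Visit Zoe → queue [Ben]
Visit Ben → queue []

Visit order: Jae, Eli, Kai, Sam, Uma, Cal, Rex, Yul, Nia, Ivy, Wes, Zoe, Ben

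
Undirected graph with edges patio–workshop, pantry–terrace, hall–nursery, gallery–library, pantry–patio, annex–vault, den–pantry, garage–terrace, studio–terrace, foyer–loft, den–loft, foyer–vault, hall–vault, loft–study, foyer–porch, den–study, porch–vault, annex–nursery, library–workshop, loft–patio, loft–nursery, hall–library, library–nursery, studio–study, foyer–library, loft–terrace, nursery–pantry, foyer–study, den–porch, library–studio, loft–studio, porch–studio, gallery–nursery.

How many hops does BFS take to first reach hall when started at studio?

Level 0: studio
Level 1: library, loft, porch, study, terrace
Level 2: den, foyer, gallery, garage, hall, nursery, pantry, patio, vault, workshop
Level 3: annex
hall first appears at level 2.

2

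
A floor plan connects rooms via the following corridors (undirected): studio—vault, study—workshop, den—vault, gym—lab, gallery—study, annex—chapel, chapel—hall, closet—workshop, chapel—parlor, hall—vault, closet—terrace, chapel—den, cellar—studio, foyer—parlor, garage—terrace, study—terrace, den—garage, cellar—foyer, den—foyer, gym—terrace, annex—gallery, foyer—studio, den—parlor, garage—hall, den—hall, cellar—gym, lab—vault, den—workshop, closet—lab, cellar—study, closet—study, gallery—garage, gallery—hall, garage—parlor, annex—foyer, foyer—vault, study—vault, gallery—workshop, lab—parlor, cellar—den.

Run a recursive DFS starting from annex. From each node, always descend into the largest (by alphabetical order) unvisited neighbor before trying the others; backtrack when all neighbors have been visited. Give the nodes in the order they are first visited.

Visit annex
annex → gallery
gallery → workshop
workshop → study
study → vault
vault → studio
studio → foyer
foyer → parlor
parlor → lab
lab → gym
gym → terrace
terrace → garage
garage → hall
hall → den
den → chapel
den → cellar
terrace → closet

annex, gallery, workshop, study, vault, studio, foyer, parlor, lab, gym, terrace, garage, hall, den, chapel, cellar, closet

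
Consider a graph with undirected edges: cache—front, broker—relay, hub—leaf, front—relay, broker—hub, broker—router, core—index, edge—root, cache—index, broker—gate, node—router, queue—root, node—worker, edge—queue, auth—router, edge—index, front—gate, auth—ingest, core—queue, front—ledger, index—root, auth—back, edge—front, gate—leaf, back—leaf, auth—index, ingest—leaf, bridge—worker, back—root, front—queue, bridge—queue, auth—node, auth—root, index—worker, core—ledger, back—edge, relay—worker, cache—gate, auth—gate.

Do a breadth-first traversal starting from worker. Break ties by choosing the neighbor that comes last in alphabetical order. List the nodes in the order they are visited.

Visit worker; enqueue relay, node, index, bridge → queue [relay, node, index, bridge]
Visit relay; enqueue front, broker → queue [node, index, bridge, front, broker]
Visit node; enqueue router, auth → queue [index, bridge, front, broker, router, auth]
Visit index; enqueue root, edge, core, cache → queue [bridge, front, broker, router, auth, root, edge, core, cache]
Visit bridge; enqueue queue → queue [front, broker, router, auth, root, edge, core, cache, queue]
Visit front; enqueue ledger, gate → queue [broker, router, auth, root, edge, core, cache, queue, ledger, gate]
Visit broker; enqueue hub → queue [router, auth, root, edge, core, cache, queue, ledger, gate, hub]
Visit router → queue [auth, root, edge, core, cache, queue, ledger, gate, hub]
Visit auth; enqueue ingest, back → queue [root, edge, core, cache, queue, ledger, gate, hub, ingest, back]
Visit root → queue [edge, core, cache, queue, ledger, gate, hub, ingest, back]
Visit edge → queue [core, cache, queue, ledger, gate, hub, ingest, back]
Visit core → queue [cache, queue, ledger, gate, hub, ingest, back]
Visit cache → queue [queue, ledger, gate, hub, ingest, back]
Visit queue → queue [ledger, gate, hub, ingest, back]
Visit ledger → queue [gate, hub, ingest, back]
Visit gate; enqueue leaf → queue [hub, ingest, back, leaf]
Visit hub → queue [ingest, back, leaf]
Visit ingest → queue [back, leaf]
Visit back → queue [leaf]
Visit leaf → queue []

worker, relay, node, index, bridge, front, broker, router, auth, root, edge, core, cache, queue, ledger, gate, hub, ingest, back, leaf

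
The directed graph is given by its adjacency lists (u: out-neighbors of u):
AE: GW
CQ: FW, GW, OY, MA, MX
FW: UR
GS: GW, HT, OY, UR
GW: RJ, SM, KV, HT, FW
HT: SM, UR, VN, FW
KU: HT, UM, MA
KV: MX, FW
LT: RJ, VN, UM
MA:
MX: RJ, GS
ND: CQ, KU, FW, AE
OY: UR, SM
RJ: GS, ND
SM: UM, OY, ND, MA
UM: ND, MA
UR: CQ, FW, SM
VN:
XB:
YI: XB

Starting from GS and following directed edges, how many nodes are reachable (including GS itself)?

BFS from GS visits: GS, GW, HT, OY, UR, RJ, SM, KV, FW, VN, CQ, ND, UM, MA, MX, KU, AE
Reachable nodes: 17 of 20 total.

17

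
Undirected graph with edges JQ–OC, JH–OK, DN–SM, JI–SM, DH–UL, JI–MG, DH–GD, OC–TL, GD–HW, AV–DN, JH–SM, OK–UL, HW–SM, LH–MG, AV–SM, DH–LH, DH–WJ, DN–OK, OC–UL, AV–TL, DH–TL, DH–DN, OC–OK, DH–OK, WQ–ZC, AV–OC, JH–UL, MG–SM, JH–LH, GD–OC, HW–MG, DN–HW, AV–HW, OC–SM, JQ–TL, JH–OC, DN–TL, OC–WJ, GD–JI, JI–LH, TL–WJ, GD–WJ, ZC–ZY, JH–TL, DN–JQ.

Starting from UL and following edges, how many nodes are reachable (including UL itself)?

BFS from UL visits: UL, OK, OC, JH, DH, DN, WJ, TL, SM, JQ, GD, AV, LH, HW, MG, JI
Reachable nodes: 16 of 19 total.

16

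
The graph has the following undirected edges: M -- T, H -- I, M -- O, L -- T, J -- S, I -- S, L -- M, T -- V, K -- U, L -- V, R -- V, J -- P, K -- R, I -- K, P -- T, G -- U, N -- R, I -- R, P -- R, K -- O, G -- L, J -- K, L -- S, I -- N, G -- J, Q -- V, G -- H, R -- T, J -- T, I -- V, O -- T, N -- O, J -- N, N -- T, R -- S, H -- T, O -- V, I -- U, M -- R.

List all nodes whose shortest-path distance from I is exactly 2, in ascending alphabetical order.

G, J, L, M, O, P, Q, T

Level 0: I
Level 1: H, K, N, R, S, U, V
Level 2: G, J, L, M, O, P, Q, T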